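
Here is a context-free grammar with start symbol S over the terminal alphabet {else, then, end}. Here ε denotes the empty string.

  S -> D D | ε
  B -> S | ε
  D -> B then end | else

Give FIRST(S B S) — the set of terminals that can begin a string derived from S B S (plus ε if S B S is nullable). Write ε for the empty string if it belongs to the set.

FIRST(S): from S->D D we get {else, then}; from S->ε we get {ε}. So FIRST(S) = {ε, else, then}.
FIRST(B): from B->S we get {ε, else, then}; from B->ε we get {ε}. So FIRST(B) = {ε, else, then}.
FIRST(D): from D->B then end we get {else, then}; from D->else we get {else}. So FIRST(D) = {else, then}.
FIRST(S B S): take FIRST of each symbol in turn, carrying on past any symbol whose FIRST contains ε; result {ε, else, then}.

{ε, else, then}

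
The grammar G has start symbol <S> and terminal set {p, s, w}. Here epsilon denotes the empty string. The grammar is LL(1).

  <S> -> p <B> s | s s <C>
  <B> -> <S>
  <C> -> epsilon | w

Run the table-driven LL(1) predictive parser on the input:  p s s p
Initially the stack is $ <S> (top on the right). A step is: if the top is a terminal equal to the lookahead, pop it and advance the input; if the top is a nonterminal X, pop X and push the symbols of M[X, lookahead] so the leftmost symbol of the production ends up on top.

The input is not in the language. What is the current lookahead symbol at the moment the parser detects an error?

p

step 1: stack=$ <S>  input=p s s p $  — expand <S> -> p <B> s
step 2: stack=$ s <B> p  input=p s s p $  — match p
step 3: stack=$ s <B>  input=s s p $  — expand <B> -> <S>
step 4: stack=$ s <S>  input=s s p $  — expand <S> -> s s <C>
step 5: stack=$ s <C> s s  input=s s p $  — match s
step 6: stack=$ s <C> s  input=s p $  — match s
step 7: stack=$ s <C>  input=p $  — error: M[<C>, p] is empty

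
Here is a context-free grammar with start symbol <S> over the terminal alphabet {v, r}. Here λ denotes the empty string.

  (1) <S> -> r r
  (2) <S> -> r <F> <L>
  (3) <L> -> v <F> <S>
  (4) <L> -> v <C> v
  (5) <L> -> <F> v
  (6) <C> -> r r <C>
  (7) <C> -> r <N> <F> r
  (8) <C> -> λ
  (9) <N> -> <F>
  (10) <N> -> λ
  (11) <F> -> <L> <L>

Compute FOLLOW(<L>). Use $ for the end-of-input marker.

{$, r, v}

FIRST(<S>) = {r}
FIRST(<C>) = {λ, r}
FIRST(<L>) = {v}  (via <F> v)
FIRST(<F>) = {v}  (via <L> <L>)
FIRST(<N>) = {λ, v}  (via <F>)
FOLLOW(<S>) includes $ since <S> is the start symbol.
FOLLOW(<C>): in <L>->v <C> v, <C> is followed by v with FIRST {v}; in <C>->r r <C>, the suffix after <C> is empty (adds nothing new). Thus FOLLOW(<C>) = {v}.
FOLLOW(<N>): in <C>->r <N> <F> r, <N> is followed by <F> r with FIRST {v}. Thus FOLLOW(<N>) = {v}.
FOLLOW(<F>): in <S>->r <F> <L>, <F> is followed by <L> with FIRST {v}; in <L>->v <F> <S>, <F> is followed by <S> with FIRST {r}; in <L>-><F> v, <F> is followed by v with FIRST {v}; in <C>->r <N> <F> r, <F> is followed by r with FIRST {r}; in <N>-><F>, the suffix after <F> is empty, so FOLLOW(<F>) ⊇ FOLLOW(<N>) = {v}. Thus FOLLOW(<F>) = {r, v}.
FOLLOW(<S>): in <L>->v <F> <S>, the suffix after <S> is empty, so FOLLOW(<S>) ⊇ FOLLOW(<L>) = {$, r, v}. Thus FOLLOW(<S>) = {$, r, v}.
FOLLOW(<L>): in <S>->r <F> <L>, the suffix after <L> is empty, so FOLLOW(<L>) ⊇ FOLLOW(<S>) = {$, r, v}; in <F>-><L> <L> (occurrence 1), <L> is followed by <L> with FIRST {v}; in <F>-><L> <L> (occurrence 2), the suffix after <L> is empty, so FOLLOW(<L>) ⊇ FOLLOW(<F>) = {r, v}. Thus FOLLOW(<L>) = {$, r, v}.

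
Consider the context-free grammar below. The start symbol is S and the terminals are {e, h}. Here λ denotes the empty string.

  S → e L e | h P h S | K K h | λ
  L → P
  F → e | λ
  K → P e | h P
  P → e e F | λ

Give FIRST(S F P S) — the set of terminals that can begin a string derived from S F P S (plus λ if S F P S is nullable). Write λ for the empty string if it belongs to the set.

FIRST(F): from F→e we get {e}; from F→λ we get {λ}. So FIRST(F) = {λ, e}.
FIRST(P): from P→e e F we get {e}; from P→λ we get {λ}. So FIRST(P) = {λ, e}.
FIRST(L): from L→P we get {λ, e}. So FIRST(L) = {λ, e}.
FIRST(K): from K→P e we get {e}; from K→h P we get {h}. So FIRST(K) = {e, h}.
FIRST(S): from S→e L e we get {e}; from S→h P h S we get {h}; from S→K K h we get {e, h}; from S→λ we get {λ}. So FIRST(S) = {λ, e, h}.
FIRST(S F P S): take FIRST of each symbol in turn, carrying on past any symbol whose FIRST contains λ; result {λ, e, h}.

{λ, e, h}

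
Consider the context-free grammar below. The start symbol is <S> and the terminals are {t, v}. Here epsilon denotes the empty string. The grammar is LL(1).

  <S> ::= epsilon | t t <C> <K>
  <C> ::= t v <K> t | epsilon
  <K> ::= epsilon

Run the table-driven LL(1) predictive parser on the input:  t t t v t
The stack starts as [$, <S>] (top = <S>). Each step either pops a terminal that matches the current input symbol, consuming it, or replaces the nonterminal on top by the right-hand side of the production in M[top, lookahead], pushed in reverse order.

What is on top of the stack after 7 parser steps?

t

     Stack            Input        Action
  1  $ <S>            t t t v t $  expand <S> ::= t t <C> <K>
  2  $ <K> <C> t t    t t t v t $  match t
  3  $ <K> <C> t      t t v t $    match t
  4  $ <K> <C>        t v t $      expand <C> ::= t v <K> t
  5  $ <K> t <K> v t  t v t $      match t
  6  $ <K> t <K> v    v t $        match v
  7  $ <K> t <K>      t $          expand <K> ::= epsilon
Stack after step 7: $ <K> t (top = t).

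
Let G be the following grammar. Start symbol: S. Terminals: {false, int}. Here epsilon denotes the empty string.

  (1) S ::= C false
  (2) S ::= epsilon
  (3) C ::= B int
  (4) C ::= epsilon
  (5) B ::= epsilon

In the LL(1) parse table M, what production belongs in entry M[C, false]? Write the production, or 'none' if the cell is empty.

FIRST(B): from B::=epsilon we get {epsilon}. So FIRST(B) = {epsilon}.
FIRST(C): from C::=B int we get {int}; from C::=epsilon we get {epsilon}. So FIRST(C) = {epsilon, int}.
FIRST(S): from S::=C false we get {false, int}; from S::=epsilon we get {epsilon}. So FIRST(S) = {epsilon, false, int}.
FOLLOW(S) includes $ since S is the start symbol.
FOLLOW(C): in S::=C false, C is followed by false with FIRST {false}. Thus FOLLOW(C) = {false}.
For C ::= B int: FIRST(B int) = {int}, so it goes in M[C, t] for t ∈ {int}.
For C ::= epsilon: FIRST(epsilon) = {epsilon}, so it goes in M[C, t] for t ∈ {}; since epsilon ∈ FIRST, also for every t ∈ FOLLOW(C) = {false}.

C ::= epsilon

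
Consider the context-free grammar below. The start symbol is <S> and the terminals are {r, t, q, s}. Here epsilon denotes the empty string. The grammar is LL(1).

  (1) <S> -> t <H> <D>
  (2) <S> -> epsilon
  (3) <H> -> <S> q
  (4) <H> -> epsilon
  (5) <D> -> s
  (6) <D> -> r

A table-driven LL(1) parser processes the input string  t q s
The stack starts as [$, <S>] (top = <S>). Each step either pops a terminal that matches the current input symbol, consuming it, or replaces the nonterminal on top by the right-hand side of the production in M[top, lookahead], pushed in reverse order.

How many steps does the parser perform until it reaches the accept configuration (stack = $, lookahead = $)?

     Stack        Input    Action
  1  $ <S>        t q s $  expand <S> -> t <H> <D>
  2  $ <D> <H> t  t q s $  match t
  3  $ <D> <H>    q s $    expand <H> -> <S> q
  4  $ <D> q <S>  q s $    expand <S> -> epsilon
  5  $ <D> q      q s $    match q
  6  $ <D>        s $      expand <D> -> s
  7  $ s          s $      match s
Accept reached after 7 steps.

7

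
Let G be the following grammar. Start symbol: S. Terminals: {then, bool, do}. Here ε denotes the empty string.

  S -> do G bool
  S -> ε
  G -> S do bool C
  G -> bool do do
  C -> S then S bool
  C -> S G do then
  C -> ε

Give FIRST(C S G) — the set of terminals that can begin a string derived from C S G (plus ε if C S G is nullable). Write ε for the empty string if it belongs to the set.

{bool, do, then}

FIRST(S): from S->do G bool we get {do}; from S->ε we get {ε}. So FIRST(S) = {ε, do}.
FIRST(G): from G->S do bool C we get {do}; from G->bool do do we get {bool}. So FIRST(G) = {bool, do}.
FIRST(C): from C->S then S bool we get {do, then}; from C->S G do then we get {bool, do}; from C->ε we get {ε}. So FIRST(C) = {ε, bool, do, then}.
FIRST(C S G): take FIRST of each symbol in turn, carrying on past any symbol whose FIRST contains ε; result {bool, do, then}.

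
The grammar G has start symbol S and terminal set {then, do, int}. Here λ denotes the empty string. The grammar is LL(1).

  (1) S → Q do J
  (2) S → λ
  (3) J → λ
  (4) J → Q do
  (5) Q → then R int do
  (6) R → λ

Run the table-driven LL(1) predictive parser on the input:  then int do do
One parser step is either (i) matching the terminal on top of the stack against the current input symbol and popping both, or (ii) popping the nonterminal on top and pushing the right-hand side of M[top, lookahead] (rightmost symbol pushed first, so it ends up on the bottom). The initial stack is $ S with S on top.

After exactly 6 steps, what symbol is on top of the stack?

do

step 1: stack=$ S  input=then int do do $  — expand S → Q do J
step 2: stack=$ J do Q  input=then int do do $  — expand Q → then R int do
step 3: stack=$ J do do int R then  input=then int do do $  — match then
step 4: stack=$ J do do int R  input=int do do $  — expand R → λ
step 5: stack=$ J do do int  input=int do do $  — match int
step 6: stack=$ J do do  input=do do $  — match do
Stack after step 6: $ J do (top = do).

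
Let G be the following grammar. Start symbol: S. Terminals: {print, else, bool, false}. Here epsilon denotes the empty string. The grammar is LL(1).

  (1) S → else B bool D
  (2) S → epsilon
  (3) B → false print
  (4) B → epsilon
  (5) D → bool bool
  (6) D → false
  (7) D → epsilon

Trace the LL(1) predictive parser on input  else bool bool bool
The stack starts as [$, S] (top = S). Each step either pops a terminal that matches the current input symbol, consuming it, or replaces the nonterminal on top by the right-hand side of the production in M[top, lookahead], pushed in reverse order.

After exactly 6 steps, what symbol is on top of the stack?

     Stack            Input                  Action
  1  $ S              else bool bool bool $  expand S → else B bool D
  2  $ D bool B else  else bool bool bool $  match else
  3  $ D bool B       bool bool bool $       expand B → epsilon
  4  $ D bool         bool bool bool $       match bool
  5  $ D              bool bool $            expand D → bool bool
  6  $ bool bool      bool bool $            match bool
Stack after step 6: $ bool (top = bool).

bool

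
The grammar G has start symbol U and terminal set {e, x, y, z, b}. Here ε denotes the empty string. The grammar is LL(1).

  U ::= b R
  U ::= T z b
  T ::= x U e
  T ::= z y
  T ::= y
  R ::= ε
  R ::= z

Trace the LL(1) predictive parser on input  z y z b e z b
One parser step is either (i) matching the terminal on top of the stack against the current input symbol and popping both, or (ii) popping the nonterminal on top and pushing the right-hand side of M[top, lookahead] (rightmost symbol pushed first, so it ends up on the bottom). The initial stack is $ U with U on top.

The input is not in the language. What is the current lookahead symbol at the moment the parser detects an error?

e

     Stack      Input            Action
  1  $ U        z y z b e z b $  expand U ::= T z b
  2  $ b z T    z y z b e z b $  expand T ::= z y
  3  $ b z y z  z y z b e z b $  match z
  4  $ b z y    y z b e z b $    match y
  5  $ b z      z b e z b $      match z
  6  $ b        b e z b $        match b
  7  $          e z b $          error: stack empty but input remains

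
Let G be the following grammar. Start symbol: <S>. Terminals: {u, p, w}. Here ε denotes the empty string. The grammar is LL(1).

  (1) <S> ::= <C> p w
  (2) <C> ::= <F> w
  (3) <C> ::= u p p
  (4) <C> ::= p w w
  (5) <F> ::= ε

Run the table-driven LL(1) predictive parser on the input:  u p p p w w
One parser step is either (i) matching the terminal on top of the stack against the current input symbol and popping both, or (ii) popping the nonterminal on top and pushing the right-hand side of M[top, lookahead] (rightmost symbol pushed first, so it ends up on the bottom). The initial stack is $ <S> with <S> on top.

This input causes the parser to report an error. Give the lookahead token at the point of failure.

w

     Stack        Input          Action
  1  $ <S>        u p p p w w $  expand <S> ::= <C> p w
  2  $ w p <C>    u p p p w w $  expand <C> ::= u p p
  3  $ w p p p u  u p p p w w $  match u
  4  $ w p p p    p p p w w $    match p
  5  $ w p p      p p w w $      match p
  6  $ w p        p w w $        match p
  7  $ w          w w $          match w
  8  $            w $            error: stack empty but input remains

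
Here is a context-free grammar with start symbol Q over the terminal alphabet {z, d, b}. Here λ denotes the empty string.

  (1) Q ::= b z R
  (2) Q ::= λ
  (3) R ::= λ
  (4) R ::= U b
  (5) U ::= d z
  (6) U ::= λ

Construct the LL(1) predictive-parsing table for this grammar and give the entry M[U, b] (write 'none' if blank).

FIRST(Q) = {λ, b}
FIRST(U) = {λ, d}
FIRST(R) = {λ, b, d}  (via U b)
FOLLOW(Q) includes $ since Q is the start symbol.
FOLLOW(U): in R::=U b, U is followed by b with FIRST {b}. Thus FOLLOW(U) = {b}.
For U ::= d z: FIRST(d z) = {d}, so it goes in M[U, t] for t ∈ {d}.
For U ::= λ: FIRST(λ) = {λ}, so it goes in M[U, t] for t ∈ {}; since λ ∈ FIRST, also for every t ∈ FOLLOW(U) = {b}.

U ::= λ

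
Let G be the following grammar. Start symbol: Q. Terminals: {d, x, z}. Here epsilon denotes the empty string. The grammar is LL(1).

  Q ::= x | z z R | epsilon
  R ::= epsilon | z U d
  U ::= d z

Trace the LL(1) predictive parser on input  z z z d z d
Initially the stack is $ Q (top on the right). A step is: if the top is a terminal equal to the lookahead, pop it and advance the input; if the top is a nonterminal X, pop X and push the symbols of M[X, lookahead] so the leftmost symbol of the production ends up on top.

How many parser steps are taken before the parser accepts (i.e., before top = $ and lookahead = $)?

9

step 1: stack=$ Q  input=z z z d z d $  — expand Q ::= z z R
step 2: stack=$ R z z  input=z z z d z d $  — match z
step 3: stack=$ R z  input=z z d z d $  — match z
step 4: stack=$ R  input=z d z d $  — expand R ::= z U d
step 5: stack=$ d U z  input=z d z d $  — match z
step 6: stack=$ d U  input=d z d $  — expand U ::= d z
step 7: stack=$ d z d  input=d z d $  — match d
step 8: stack=$ d z  input=z d $  — match z
step 9: stack=$ d  input=d $  — match d
Accept reached after 9 steps.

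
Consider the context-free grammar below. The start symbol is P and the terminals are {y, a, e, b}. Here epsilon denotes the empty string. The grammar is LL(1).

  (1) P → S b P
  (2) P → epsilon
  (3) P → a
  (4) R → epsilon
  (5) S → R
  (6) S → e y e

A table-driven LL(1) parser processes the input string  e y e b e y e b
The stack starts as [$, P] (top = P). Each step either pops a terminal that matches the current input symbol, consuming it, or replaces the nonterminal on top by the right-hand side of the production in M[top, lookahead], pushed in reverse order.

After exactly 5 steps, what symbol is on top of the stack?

b

step 1: stack=$ P  input=e y e b e y e b $  — expand P → S b P
step 2: stack=$ P b S  input=e y e b e y e b $  — expand S → e y e
step 3: stack=$ P b e y e  input=e y e b e y e b $  — match e
step 4: stack=$ P b e y  input=y e b e y e b $  — match y
step 5: stack=$ P b e  input=e b e y e b $  — match e
Stack after step 5: $ P b (top = b).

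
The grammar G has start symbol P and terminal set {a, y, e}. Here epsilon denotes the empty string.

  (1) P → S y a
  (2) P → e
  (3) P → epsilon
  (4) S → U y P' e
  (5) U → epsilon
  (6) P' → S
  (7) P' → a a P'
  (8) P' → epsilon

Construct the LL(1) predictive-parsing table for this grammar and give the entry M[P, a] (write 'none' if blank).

none

FIRST(U): from U→epsilon we get {epsilon}. So FIRST(U) = {epsilon}.
FIRST(S): from S→U y P' e we get {y}. So FIRST(S) = {y}.
FIRST(P): from P→S y a we get {y}; from P→e we get {e}; from P→epsilon we get {epsilon}. So FIRST(P) = {epsilon, e, y}.
FIRST(P'): from P'→S we get {y}; from P'→a a P' we get {a}; from P'→epsilon we get {epsilon}. So FIRST(P') = {epsilon, a, y}.
FOLLOW(P) includes $ since P is the start symbol.
FOLLOW(P): P appears on no right-hand side. Thus FOLLOW(P) = {$}.
For P → S y a: FIRST(S y a) = {y}, so it goes in M[P, t] for t ∈ {y}.
For P → e: FIRST(e) = {e}, so it goes in M[P, t] for t ∈ {e}.
For P → epsilon: FIRST(epsilon) = {epsilon}, so it goes in M[P, t] for t ∈ {}; since epsilon ∈ FIRST, also for every t ∈ FOLLOW(P) = {$}.
None of these place a production in M[P, a].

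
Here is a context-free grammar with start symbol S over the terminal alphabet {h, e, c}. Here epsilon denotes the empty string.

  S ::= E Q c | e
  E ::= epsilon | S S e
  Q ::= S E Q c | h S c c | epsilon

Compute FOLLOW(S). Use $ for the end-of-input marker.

FIRST(S) = {c, e, h}  (via E Q c)
FIRST(E) = {epsilon, c, e, h}  (via S S e)
FIRST(Q) = {epsilon, c, e, h}  (via S E Q c)
FOLLOW(S) includes $ since S is the start symbol.
FOLLOW(S): in E::=S S e (occurrence 1), S is followed by S e with FIRST {c, e, h}; in E::=S S e (occurrence 2), S is followed by e with FIRST {e}; in Q::=S E Q c, S is followed by E Q c with FIRST {c, e, h}; in Q::=h S c c, S is followed by c c with FIRST {c}. Thus FOLLOW(S) = {$, c, e, h}.
FOLLOW(E): in S::=E Q c, E is followed by Q c with FIRST {c, e, h}; in Q::=S E Q c, E is followed by Q c with FIRST {c, e, h}. Thus FOLLOW(E) = {c, e, h}.
FOLLOW(Q): in S::=E Q c, Q is followed by c with FIRST {c}; in Q::=S E Q c, Q is followed by c with FIRST {c}. Thus FOLLOW(Q) = {c}.

{$, c, e, h}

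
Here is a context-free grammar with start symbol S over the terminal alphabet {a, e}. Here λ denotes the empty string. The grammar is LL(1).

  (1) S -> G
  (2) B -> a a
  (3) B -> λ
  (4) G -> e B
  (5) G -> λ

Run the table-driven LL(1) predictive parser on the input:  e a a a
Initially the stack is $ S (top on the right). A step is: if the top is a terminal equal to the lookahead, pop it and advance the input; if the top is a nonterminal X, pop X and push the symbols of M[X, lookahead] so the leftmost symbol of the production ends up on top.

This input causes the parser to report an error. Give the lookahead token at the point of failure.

a

step 1: stack=$ S  input=e a a a $  — expand S -> G
step 2: stack=$ G  input=e a a a $  — expand G -> e B
step 3: stack=$ B e  input=e a a a $  — match e
step 4: stack=$ B  input=a a a $  — expand B -> a a
step 5: stack=$ a a  input=a a a $  — match a
step 6: stack=$ a  input=a a $  — match a
step 7: stack=$  input=a $  — error: stack empty but input remains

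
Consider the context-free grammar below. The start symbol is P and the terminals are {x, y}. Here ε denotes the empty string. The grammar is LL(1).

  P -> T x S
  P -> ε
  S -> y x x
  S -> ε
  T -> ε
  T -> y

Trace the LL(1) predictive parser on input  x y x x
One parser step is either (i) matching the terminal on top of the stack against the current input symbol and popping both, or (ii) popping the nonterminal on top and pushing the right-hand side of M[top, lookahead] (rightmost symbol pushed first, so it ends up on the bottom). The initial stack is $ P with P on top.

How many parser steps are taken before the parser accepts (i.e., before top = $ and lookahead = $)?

     Stack    Input      Action
  1  $ P      x y x x $  expand P -> T x S
  2  $ S x T  x y x x $  expand T -> ε
  3  $ S x    x y x x $  match x
  4  $ S      y x x $    expand S -> y x x
  5  $ x x y  y x x $    match y
  6  $ x x    x x $      match x
  7  $ x      x $        match x
Accept reached after 7 steps.

7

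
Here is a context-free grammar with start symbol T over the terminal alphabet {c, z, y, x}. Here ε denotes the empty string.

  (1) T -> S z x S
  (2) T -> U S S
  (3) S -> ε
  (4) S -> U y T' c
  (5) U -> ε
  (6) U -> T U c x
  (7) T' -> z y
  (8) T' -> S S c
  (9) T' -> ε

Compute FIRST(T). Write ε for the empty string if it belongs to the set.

{ε, c, y, z}

FIRST(T) = {ε, c, y, z}  (via S z x S, U S S)
FIRST(U) = {ε, c, y, z}  (via T U c x)
FIRST(S) = {ε, c, y, z}  (via U y T' c)
FIRST(T') = {ε, c, y, z}  (via S S c)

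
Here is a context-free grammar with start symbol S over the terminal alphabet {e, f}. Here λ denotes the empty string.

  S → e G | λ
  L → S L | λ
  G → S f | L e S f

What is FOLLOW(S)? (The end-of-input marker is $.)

FIRST(S) = {λ, e}
FIRST(L) = {λ, e}  (via S L)
FIRST(G) = {e, f}  (via S f, L e S f)
FOLLOW(S) includes $ since S is the start symbol.
FOLLOW(L): in L→S L, the suffix after L is empty (adds nothing new); in G→L e S f, L is followed by e S f with FIRST {e}. Thus FOLLOW(L) = {e}.
FOLLOW(S): in L→S L, S is followed by L with FIRST {λ, e}; in L→S L, the suffix after S is nullable, so FOLLOW(S) ⊇ FOLLOW(L) = {e}; in G→S f, S is followed by f with FIRST {f}; in G→L e S f, S is followed by f with FIRST {f}. Thus FOLLOW(S) = {$, e, f}.
FOLLOW(G): in S→e G, the suffix after G is empty, so FOLLOW(G) ⊇ FOLLOW(S) = {$, e, f}. Thus FOLLOW(G) = {$, e, f}.

{$, e, f}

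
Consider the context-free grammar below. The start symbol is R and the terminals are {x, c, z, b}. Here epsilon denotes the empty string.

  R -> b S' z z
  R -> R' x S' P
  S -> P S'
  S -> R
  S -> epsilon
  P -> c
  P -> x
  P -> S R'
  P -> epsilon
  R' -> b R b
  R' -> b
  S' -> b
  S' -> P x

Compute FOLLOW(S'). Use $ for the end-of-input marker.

FIRST(R'): from R'->b R b we get {b}; from R'->b we get {b}. So FIRST(R') = {b}.
FIRST(R): from R->b S' z z we get {b}; from R->R' x S' P we get {b}. So FIRST(R) = {b}.
FIRST(S): from S->P S' we get {b, c, x}; from S->R we get {b}; from S->epsilon we get {epsilon}. So FIRST(S) = {epsilon, b, c, x}.
FIRST(P): from P->c we get {c}; from P->x we get {x}; from P->S R' we get {b, c, x}; from P->epsilon we get {epsilon}. So FIRST(P) = {epsilon, b, c, x}.
FIRST(S'): from S'->b we get {b}; from S'->P x we get {b, c, x}. So FIRST(S') = {b, c, x}.
FOLLOW(R) includes $ since R is the start symbol.
FOLLOW(S): in P->S R', S is followed by R' with FIRST {b}. Thus FOLLOW(S) = {b}.
FOLLOW(R): in S->R, the suffix after R is empty, so FOLLOW(R) ⊇ FOLLOW(S) = {b}; in R'->b R b, R is followed by b with FIRST {b}. Thus FOLLOW(R) = {$, b}.
FOLLOW(P): in R->R' x S' P, the suffix after P is empty, so FOLLOW(P) ⊇ FOLLOW(R) = {$, b}; in S->P S', P is followed by S' with FIRST {b, c, x}; in S'->P x, P is followed by x with FIRST {x}. Thus FOLLOW(P) = {$, b, c, x}.
FOLLOW(R'): in R->R' x S' P, R' is followed by x S' P with FIRST {x}; in P->S R', the suffix after R' is empty, so FOLLOW(R') ⊇ FOLLOW(P) = {$, b, c, x}. Thus FOLLOW(R') = {$, b, c, x}.
FOLLOW(S'): in R->b S' z z, S' is followed by z z with FIRST {z}; in R->R' x S' P, S' is followed by P with FIRST {epsilon, b, c, x}; in R->R' x S' P, the suffix after S' is nullable, so FOLLOW(S') ⊇ FOLLOW(R) = {$, b}; in S->P S', the suffix after S' is empty, so FOLLOW(S') ⊇ FOLLOW(S) = {b}. Thus FOLLOW(S') = {$, b, c, x, z}.

{$, b, c, x, z}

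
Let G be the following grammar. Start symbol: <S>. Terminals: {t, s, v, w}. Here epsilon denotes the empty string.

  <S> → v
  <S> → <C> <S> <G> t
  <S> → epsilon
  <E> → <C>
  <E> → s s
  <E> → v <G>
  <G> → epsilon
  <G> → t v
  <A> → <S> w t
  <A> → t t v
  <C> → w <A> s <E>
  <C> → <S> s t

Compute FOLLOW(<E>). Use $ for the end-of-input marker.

{s, t, v, w}

FIRST(<G>) = {epsilon, t}
FIRST(<S>) = {epsilon, s, v, w}  (via <C> <S> <G> t)
FIRST(<A>) = {s, t, v, w}  (via <S> w t)
FIRST(<C>) = {s, v, w}  (via <S> s t)
FIRST(<E>) = {s, v, w}  (via <C>)
FOLLOW(<S>) includes $ since <S> is the start symbol.
FOLLOW(<S>): in <S>→<C> <S> <G> t, <S> is followed by <G> t with FIRST {t}; in <A>→<S> w t, <S> is followed by w t with FIRST {w}; in <C>→<S> s t, <S> is followed by s t with FIRST {s}. Thus FOLLOW(<S>) = {$, s, t, w}.
FOLLOW(<A>): in <C>→w <A> s <E>, <A> is followed by s <E> with FIRST {s}. Thus FOLLOW(<A>) = {s}.
FOLLOW(<E>): in <C>→w <A> s <E>, the suffix after <E> is empty, so FOLLOW(<E>) ⊇ FOLLOW(<C>) = {s, t, v, w}. Thus FOLLOW(<E>) = {s, t, v, w}.
FOLLOW(<G>): in <S>→<C> <S> <G> t, <G> is followed by t with FIRST {t}; in <E>→v <G>, the suffix after <G> is empty, so FOLLOW(<G>) ⊇ FOLLOW(<E>) = {s, t, v, w}. Thus FOLLOW(<G>) = {s, t, v, w}.
FOLLOW(<C>): in <S>→<C> <S> <G> t, <C> is followed by <S> <G> t with FIRST {s, t, v, w}; in <E>→<C>, the suffix after <C> is empty, so FOLLOW(<C>) ⊇ FOLLOW(<E>) = {s, t, v, w}. Thus FOLLOW(<C>) = {s, t, v, w}.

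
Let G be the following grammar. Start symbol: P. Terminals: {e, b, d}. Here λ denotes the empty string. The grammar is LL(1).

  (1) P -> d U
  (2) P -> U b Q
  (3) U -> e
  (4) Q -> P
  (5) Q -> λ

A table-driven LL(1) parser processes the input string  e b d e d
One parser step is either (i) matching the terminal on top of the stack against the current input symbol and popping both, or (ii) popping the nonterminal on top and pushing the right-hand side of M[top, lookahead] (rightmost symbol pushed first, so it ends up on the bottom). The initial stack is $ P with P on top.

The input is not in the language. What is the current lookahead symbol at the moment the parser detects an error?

      Stack    Input        Action
   1  $ P      e b d e d $  expand P -> U b Q
   2  $ Q b U  e b d e d $  expand U -> e
   3  $ Q b e  e b d e d $  match e
   4  $ Q b    b d e d $    match b
   5  $ Q      d e d $      expand Q -> P
   6  $ P      d e d $      expand P -> d U
   7  $ U d    d e d $      match d
   8  $ U      e d $        expand U -> e
   9  $ e      e d $        match e
  10  $        d $          error: stack empty but input remains

d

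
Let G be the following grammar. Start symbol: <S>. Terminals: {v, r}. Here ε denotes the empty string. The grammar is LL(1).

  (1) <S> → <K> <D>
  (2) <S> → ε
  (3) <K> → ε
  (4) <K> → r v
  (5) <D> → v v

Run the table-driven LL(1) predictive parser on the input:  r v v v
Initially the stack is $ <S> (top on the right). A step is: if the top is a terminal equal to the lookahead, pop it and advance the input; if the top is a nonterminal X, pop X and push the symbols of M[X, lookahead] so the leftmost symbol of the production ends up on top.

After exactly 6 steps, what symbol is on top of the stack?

v

     Stack      Input      Action
  1  $ <S>      r v v v $  expand <S> → <K> <D>
  2  $ <D> <K>  r v v v $  expand <K> → r v
  3  $ <D> v r  r v v v $  match r
  4  $ <D> v    v v v $    match v
  5  $ <D>      v v $      expand <D> → v v
  6  $ v v      v v $      match v
Stack after step 6: $ v (top = v).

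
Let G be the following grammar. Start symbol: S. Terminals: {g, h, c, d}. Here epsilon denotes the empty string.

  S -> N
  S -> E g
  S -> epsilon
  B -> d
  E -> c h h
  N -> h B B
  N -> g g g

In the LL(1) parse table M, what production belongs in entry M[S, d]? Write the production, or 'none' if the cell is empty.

none

FIRST(B): from B->d we get {d}. So FIRST(B) = {d}.
FIRST(E): from E->c h h we get {c}. So FIRST(E) = {c}.
FIRST(N): from N->h B B we get {h}; from N->g g g we get {g}. So FIRST(N) = {g, h}.
FIRST(S): from S->N we get {g, h}; from S->E g we get {c}; from S->epsilon we get {epsilon}. So FIRST(S) = {epsilon, c, g, h}.
FOLLOW(S) includes $ since S is the start symbol.
FOLLOW(S): S appears on no right-hand side. Thus FOLLOW(S) = {$}.
For S -> N: FIRST(N) = {g, h}, so it goes in M[S, t] for t ∈ {g, h}.
For S -> E g: FIRST(E g) = {c}, so it goes in M[S, t] for t ∈ {c}.
For S -> epsilon: FIRST(epsilon) = {epsilon}, so it goes in M[S, t] for t ∈ {}; since epsilon ∈ FIRST, also for every t ∈ FOLLOW(S) = {$}.
None of these place a production in M[S, d].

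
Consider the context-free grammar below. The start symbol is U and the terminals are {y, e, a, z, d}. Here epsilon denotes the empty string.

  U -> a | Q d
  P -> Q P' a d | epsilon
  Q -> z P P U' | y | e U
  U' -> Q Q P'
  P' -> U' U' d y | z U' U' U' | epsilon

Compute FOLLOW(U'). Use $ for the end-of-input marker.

{a, d, e, y, z}

FIRST(Q) = {e, y, z}
FIRST(U) = {a, e, y, z}  (via Q d)
FIRST(P) = {epsilon, e, y, z}  (via Q P' a d)
FIRST(U') = {e, y, z}  (via Q Q P')
FIRST(P') = {epsilon, e, y, z}  (via U' U' d y)
FOLLOW(U) includes $ since U is the start symbol.
FOLLOW(P): in Q->z P P U' (occurrence 1), P is followed by P U' with FIRST {e, y, z}; in Q->z P P U' (occurrence 2), P is followed by U' with FIRST {e, y, z}. Thus FOLLOW(P) = {e, y, z}.
FOLLOW(U): in Q->e U, the suffix after U is empty, so FOLLOW(U) ⊇ FOLLOW(Q) = {a, d, e, y, z}. Thus FOLLOW(U) = {$, a, d, e, y, z}.
FOLLOW(Q): in U->Q d, Q is followed by d with FIRST {d}; in P->Q P' a d, Q is followed by P' a d with FIRST {a, e, y, z}; in U'->Q Q P' (occurrence 1), Q is followed by Q P' with FIRST {e, y, z}; in U'->Q Q P' (occurrence 2), Q is followed by P' with FIRST {epsilon, e, y, z}; in U'->Q Q P' (occurrence 2), the suffix after Q is nullable, so FOLLOW(Q) ⊇ FOLLOW(U') = {a, d, e, y, z}. Thus FOLLOW(Q) = {a, d, e, y, z}.
FOLLOW(U'): in Q->z P P U', the suffix after U' is empty, so FOLLOW(U') ⊇ FOLLOW(Q) = {a, d, e, y, z}; in P'->U' U' d y (occurrence 1), U' is followed by U' d y with FIRST {e, y, z}; in P'->U' U' d y (occurrence 2), U' is followed by d y with FIRST {d}; in P'->z U' U' U' (occurrence 1), U' is followed by U' U' with FIRST {e, y, z}; in P'->z U' U' U' (occurrence 2), U' is followed by U' with FIRST {e, y, z}; in P'->z U' U' U' (occurrence 3), the suffix after U' is empty, so FOLLOW(U') ⊇ FOLLOW(P') = {a, d, e, y, z}. Thus FOLLOW(U') = {a, d, e, y, z}.
FOLLOW(P'): in P->Q P' a d, P' is followed by a d with FIRST {a}; in U'->Q Q P', the suffix after P' is empty, so FOLLOW(P') ⊇ FOLLOW(U') = {a, d, e, y, z}. Thus FOLLOW(P') = {a, d, e, y, z}.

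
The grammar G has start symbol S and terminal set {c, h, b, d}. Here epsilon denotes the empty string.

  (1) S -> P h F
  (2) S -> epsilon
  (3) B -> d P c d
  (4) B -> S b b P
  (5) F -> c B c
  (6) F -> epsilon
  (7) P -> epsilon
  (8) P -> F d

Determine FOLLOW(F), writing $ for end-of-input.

{$, b, d}

FIRST(F): from F->c B c we get {c}; from F->epsilon we get {epsilon}. So FIRST(F) = {epsilon, c}.
FIRST(P): from P->epsilon we get {epsilon}; from P->F d we get {c, d}. So FIRST(P) = {epsilon, c, d}.
FIRST(S): from S->P h F we get {c, d, h}; from S->epsilon we get {epsilon}. So FIRST(S) = {epsilon, c, d, h}.
FIRST(B): from B->d P c d we get {d}; from B->S b b P we get {b, c, d, h}. So FIRST(B) = {b, c, d, h}.
FOLLOW(S) includes $ since S is the start symbol.
FOLLOW(S): in B->S b b P, S is followed by b b P with FIRST {b}. Thus FOLLOW(S) = {$, b}.
FOLLOW(B): in F->c B c, B is followed by c with FIRST {c}. Thus FOLLOW(B) = {c}.
FOLLOW(F): in S->P h F, the suffix after F is empty, so FOLLOW(F) ⊇ FOLLOW(S) = {$, b}; in P->F d, F is followed by d with FIRST {d}. Thus FOLLOW(F) = {$, b, d}.
FOLLOW(P): in S->P h F, P is followed by h F with FIRST {h}; in B->d P c d, P is followed by c d with FIRST {c}; in B->S b b P, the suffix after P is empty, so FOLLOW(P) ⊇ FOLLOW(B) = {c}. Thus FOLLOW(P) = {c, h}.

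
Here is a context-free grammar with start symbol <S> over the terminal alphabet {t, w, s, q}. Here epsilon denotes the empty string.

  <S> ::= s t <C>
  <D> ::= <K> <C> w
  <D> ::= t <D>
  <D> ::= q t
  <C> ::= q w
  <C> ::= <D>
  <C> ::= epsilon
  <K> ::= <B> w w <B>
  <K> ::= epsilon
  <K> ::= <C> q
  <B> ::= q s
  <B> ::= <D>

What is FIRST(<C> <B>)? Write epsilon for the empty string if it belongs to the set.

{q, t, w}

FIRST(<S>): from <S>::=s t <C> we get {s}. So FIRST(<S>) = {s}.
FIRST(<D>): from <D>::=<K> <C> w we get {q, t, w}; from <D>::=t <D> we get {t}; from <D>::=q t we get {q}. So FIRST(<D>) = {q, t, w}.
FIRST(<C>): from <C>::=q w we get {q}; from <C>::=<D> we get {q, t, w}; from <C>::=epsilon we get {epsilon}. So FIRST(<C>) = {epsilon, q, t, w}.
FIRST(<B>): from <B>::=q s we get {q}; from <B>::=<D> we get {q, t, w}. So FIRST(<B>) = {q, t, w}.
FIRST(<K>): from <K>::=<B> w w <B> we get {q, t, w}; from <K>::=epsilon we get {epsilon}; from <K>::=<C> q we get {q, t, w}. So FIRST(<K>) = {epsilon, q, t, w}.
FIRST(<C> <B>): take FIRST of each symbol in turn, carrying on past any symbol whose FIRST contains epsilon; result {q, t, w}.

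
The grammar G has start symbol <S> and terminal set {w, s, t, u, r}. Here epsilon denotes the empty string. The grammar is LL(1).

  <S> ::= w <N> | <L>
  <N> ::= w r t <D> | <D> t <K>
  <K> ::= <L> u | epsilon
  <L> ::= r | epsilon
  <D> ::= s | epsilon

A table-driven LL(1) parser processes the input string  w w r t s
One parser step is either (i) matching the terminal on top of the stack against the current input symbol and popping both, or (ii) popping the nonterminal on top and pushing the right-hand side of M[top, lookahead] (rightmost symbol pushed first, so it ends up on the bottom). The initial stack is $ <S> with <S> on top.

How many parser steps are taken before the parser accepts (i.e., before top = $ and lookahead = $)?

8

     Stack        Input        Action
  1  $ <S>        w w r t s $  expand <S> ::= w <N>
  2  $ <N> w      w w r t s $  match w
  3  $ <N>        w r t s $    expand <N> ::= w r t <D>
  4  $ <D> t r w  w r t s $    match w
  5  $ <D> t r    r t s $      match r
  6  $ <D> t      t s $        match t
  7  $ <D>        s $          expand <D> ::= s
  8  $ s          s $          match s
Accept reached after 8 steps.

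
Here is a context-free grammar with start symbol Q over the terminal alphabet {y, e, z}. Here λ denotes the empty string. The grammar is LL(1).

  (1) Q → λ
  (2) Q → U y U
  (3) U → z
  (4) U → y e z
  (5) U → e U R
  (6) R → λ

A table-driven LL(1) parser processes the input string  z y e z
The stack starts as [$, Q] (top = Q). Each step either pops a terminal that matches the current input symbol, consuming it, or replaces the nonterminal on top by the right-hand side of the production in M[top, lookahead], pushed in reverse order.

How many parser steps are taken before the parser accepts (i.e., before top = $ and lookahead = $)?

9

step 1: stack=$ Q  input=z y e z $  — expand Q → U y U
step 2: stack=$ U y U  input=z y e z $  — expand U → z
step 3: stack=$ U y z  input=z y e z $  — match z
step 4: stack=$ U y  input=y e z $  — match y
step 5: stack=$ U  input=e z $  — expand U → e U R
step 6: stack=$ R U e  input=e z $  — match e
step 7: stack=$ R U  input=z $  — expand U → z
step 8: stack=$ R z  input=z $  — match z
step 9: stack=$ R  input=$  — expand R → λ
Accept reached after 9 steps.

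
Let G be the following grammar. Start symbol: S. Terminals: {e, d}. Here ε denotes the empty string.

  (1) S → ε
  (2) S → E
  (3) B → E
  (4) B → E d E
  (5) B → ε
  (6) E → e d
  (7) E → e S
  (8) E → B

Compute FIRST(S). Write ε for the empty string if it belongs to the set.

FIRST(S) = {ε, d, e}  (via E)
FIRST(B) = {ε, d, e}  (via E, E d E)
FIRST(E) = {ε, d, e}  (via B)

{ε, d, e}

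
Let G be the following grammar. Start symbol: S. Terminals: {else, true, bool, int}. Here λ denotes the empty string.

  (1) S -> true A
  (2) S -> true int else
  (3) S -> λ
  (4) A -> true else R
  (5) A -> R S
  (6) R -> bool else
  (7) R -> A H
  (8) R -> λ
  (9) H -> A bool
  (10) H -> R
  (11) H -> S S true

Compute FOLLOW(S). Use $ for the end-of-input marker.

FIRST(S) = {λ, true}
FIRST(A) = {λ, bool, true}  (via R S)
FIRST(R) = {λ, bool, true}  (via A H)
FIRST(H) = {λ, bool, true}  (via A bool, R, S S true)
FOLLOW(S) includes $ since S is the start symbol.
FOLLOW(S): in A->R S, the suffix after S is empty, so FOLLOW(S) ⊇ FOLLOW(A) = {$, bool, true}; in H->S S true (occurrence 1), S is followed by S true with FIRST {true}; in H->S S true (occurrence 2), S is followed by true with FIRST {true}. Thus FOLLOW(S) = {$, bool, true}.
FOLLOW(A): in S->true A, the suffix after A is empty, so FOLLOW(A) ⊇ FOLLOW(S) = {$, bool, true}; in R->A H, A is followed by H with FIRST {λ, bool, true}; in R->A H, the suffix after A is nullable, so FOLLOW(A) ⊇ FOLLOW(R) = {$, bool, true}; in H->A bool, A is followed by bool with FIRST {bool}. Thus FOLLOW(A) = {$, bool, true}.
FOLLOW(R): in A->true else R, the suffix after R is empty, so FOLLOW(R) ⊇ FOLLOW(A) = {$, bool, true}; in A->R S, R is followed by S with FIRST {λ, true}; in A->R S, the suffix after R is nullable, so FOLLOW(R) ⊇ FOLLOW(A) = {$, bool, true}; in H->R, the suffix after R is empty, so FOLLOW(R) ⊇ FOLLOW(H) = {$, bool, true}. Thus FOLLOW(R) = {$, bool, true}.
FOLLOW(H): in R->A H, the suffix after H is empty, so FOLLOW(H) ⊇ FOLLOW(R) = {$, bool, true}. Thus FOLLOW(H) = {$, bool, true}.

{$, bool, true}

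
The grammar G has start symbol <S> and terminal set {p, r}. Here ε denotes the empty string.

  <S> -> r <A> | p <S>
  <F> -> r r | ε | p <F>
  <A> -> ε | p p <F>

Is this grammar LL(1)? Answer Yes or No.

Yes

FIRST(<S>) = {p, r}
FIRST(<F>) = {ε, p, r}
FIRST(<A>) = {ε, p}
FOLLOW(<S>) = {$}
FOLLOW(<F>) = {$}
FOLLOW(<A>) = {$}
Each cell of M receives at most one production.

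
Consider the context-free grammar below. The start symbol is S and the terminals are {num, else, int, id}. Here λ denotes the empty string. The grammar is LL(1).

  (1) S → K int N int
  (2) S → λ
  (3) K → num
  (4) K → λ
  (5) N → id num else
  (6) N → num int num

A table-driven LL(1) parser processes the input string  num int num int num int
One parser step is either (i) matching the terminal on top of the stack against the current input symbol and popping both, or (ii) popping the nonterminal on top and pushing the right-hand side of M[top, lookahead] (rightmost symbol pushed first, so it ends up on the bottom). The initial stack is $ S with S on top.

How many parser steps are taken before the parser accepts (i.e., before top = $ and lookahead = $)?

step 1: stack=$ S  input=num int num int num int $  — expand S → K int N int
step 2: stack=$ int N int K  input=num int num int num int $  — expand K → num
step 3: stack=$ int N int num  input=num int num int num int $  — match num
step 4: stack=$ int N int  input=int num int num int $  — match int
step 5: stack=$ int N  input=num int num int $  — expand N → num int num
step 6: stack=$ int num int num  input=num int num int $  — match num
step 7: stack=$ int num int  input=int num int $  — match int
step 8: stack=$ int num  input=num int $  — match num
step 9: stack=$ int  input=int $  — match int
Accept reached after 9 steps.

9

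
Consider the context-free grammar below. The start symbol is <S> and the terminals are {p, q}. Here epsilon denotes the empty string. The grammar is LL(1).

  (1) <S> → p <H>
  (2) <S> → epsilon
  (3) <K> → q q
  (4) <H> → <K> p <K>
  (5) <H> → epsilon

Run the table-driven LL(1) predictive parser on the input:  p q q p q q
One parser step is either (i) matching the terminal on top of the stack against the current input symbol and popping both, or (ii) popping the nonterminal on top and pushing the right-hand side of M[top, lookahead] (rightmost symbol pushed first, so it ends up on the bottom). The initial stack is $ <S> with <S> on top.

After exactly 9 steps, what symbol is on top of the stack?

step 1: stack=$ <S>  input=p q q p q q $  — expand <S> → p <H>
step 2: stack=$ <H> p  input=p q q p q q $  — match p
step 3: stack=$ <H>  input=q q p q q $  — expand <H> → <K> p <K>
step 4: stack=$ <K> p <K>  input=q q p q q $  — expand <K> → q q
step 5: stack=$ <K> p q q  input=q q p q q $  — match q
step 6: stack=$ <K> p q  input=q p q q $  — match q
step 7: stack=$ <K> p  input=p q q $  — match p
step 8: stack=$ <K>  input=q q $  — expand <K> → q q
step 9: stack=$ q q  input=q q $  — match q
Stack after step 9: $ q (top = q).

q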